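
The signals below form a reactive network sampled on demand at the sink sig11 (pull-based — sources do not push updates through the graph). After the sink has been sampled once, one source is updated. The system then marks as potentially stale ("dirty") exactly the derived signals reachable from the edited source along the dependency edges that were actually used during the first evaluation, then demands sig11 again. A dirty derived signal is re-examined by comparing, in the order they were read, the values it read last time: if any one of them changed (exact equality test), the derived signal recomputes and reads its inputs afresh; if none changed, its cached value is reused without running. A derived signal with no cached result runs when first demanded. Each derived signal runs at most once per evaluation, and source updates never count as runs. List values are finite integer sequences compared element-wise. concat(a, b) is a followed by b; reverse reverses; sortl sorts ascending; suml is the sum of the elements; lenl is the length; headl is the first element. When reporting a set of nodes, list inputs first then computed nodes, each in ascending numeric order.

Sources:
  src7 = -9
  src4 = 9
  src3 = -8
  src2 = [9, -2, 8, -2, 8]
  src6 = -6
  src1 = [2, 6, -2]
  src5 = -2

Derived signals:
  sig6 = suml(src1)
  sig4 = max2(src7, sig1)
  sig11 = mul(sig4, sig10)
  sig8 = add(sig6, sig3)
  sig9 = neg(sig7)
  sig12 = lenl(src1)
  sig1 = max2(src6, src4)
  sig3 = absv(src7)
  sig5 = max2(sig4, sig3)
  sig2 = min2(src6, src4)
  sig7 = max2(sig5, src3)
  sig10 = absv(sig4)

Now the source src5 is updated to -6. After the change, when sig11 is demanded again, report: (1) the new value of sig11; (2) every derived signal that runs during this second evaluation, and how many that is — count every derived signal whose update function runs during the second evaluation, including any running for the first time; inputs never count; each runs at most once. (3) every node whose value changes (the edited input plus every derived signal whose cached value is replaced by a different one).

sig11 now evaluates to 81.
Run set: none (0 run).
Changed values: src5.
The important point: nothing the output needs ever reads src5, so the edit is invisible to it.

Initial pass — values computed on the first demand:
  sig1 = max2(-6, 9) = 9
  sig4 = max2(-9, 9) = 9
  sig10 = absv(9) = 9
  sig11 = mul(9, 9) = 81

Second demand — change propagation:
  no demanded computation ever read src5, so the edit dirties nothing and nothing runs.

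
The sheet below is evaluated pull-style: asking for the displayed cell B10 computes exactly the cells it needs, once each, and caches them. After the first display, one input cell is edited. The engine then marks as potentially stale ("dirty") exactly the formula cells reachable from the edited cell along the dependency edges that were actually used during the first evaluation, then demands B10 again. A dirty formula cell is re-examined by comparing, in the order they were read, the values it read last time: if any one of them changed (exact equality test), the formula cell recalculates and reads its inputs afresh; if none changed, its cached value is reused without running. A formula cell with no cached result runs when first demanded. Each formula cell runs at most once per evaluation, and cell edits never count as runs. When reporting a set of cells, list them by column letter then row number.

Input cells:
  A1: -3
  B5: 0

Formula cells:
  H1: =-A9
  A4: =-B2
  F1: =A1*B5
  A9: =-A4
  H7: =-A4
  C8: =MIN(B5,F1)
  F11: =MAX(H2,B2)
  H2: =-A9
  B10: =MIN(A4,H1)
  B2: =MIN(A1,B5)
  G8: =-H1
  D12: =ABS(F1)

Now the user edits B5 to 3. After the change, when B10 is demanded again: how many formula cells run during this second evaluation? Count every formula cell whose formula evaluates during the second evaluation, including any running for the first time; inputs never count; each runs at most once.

First demand of the output computes:
  B2 = MIN(-3, 0) = -3
  A4 = -(-3) = 3
  A9 = -(3) = -3
  H1 = -(-3) = 3
  B10 = MIN(3, 3) = 3

After the edit, cleaning proceeds:
  B2: a read changed (B5 0->3) — executes, giving -3 — identical to its old value.
  A4: dirty, but its reads are unchanged (B2 unchanged); cached 3 stands.
  A9: dirty, but its reads are unchanged (A4 unchanged); cached -3 stands.
  H1: dirty, but its reads are unchanged (A9 unchanged); cached 3 stands.
  B10: dirty, but its reads are unchanged (A4 unchanged, H1 unchanged); cached 3 stands.

Note the absorption at B2: it re-runs yet its value is the same, leaving the output's value untouched.

1 formula cells run: B2.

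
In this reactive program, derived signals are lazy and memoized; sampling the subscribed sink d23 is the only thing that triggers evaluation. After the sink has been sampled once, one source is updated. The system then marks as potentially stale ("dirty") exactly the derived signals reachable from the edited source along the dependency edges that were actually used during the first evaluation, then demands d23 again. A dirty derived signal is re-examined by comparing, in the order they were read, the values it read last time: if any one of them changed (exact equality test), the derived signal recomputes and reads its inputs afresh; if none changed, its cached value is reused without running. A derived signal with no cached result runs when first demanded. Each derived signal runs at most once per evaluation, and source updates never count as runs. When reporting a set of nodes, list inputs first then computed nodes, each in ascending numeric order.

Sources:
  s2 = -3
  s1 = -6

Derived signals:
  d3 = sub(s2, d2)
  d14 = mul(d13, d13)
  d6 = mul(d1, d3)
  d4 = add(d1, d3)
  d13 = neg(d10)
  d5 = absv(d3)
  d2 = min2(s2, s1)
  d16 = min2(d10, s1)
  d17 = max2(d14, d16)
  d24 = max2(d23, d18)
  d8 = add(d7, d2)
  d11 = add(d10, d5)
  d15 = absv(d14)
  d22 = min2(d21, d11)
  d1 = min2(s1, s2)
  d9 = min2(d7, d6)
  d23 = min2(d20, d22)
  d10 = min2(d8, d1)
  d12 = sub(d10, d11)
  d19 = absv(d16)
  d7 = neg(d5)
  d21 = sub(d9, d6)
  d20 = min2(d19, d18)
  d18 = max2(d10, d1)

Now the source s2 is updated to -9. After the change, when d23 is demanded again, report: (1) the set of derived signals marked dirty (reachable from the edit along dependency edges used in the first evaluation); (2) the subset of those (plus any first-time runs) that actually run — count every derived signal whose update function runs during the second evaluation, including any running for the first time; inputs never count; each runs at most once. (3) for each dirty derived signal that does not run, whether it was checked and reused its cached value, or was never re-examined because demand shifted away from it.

First demand of the output computes:
  d1 = min2(-6, -3) = -6
  d2 = min2(-3, -6) = -6
  d3 = sub(-3, -6) = 3
  d5 = absv(3) = 3
  d6 = mul(-6, 3) = -18
  d7 = neg(3) = -3
  d8 = add(-3, -6) = -9
  d9 = min2(-3, -18) = -18
  d10 = min2(-9, -6) = -9
  d11 = add(-9, 3) = -6
  d16 = min2(-9, -6) = -9
  d18 = max2(-9, -6) = -6
  d19 = absv(-9) = 9
  d20 = min2(9, -6) = -6
  d21 = sub(-18, -18) = 0
  d22 = min2(0, -6) = -6
  d23 = min2(-6, -6) = -6

After the edit, cleaning proceeds:
  d1: a read changed (s2 -3->-9) — executes, giving -9.
  d2: a read changed (s2 -3->-9) — executes, giving -9.
  d3: a read changed (s2 -3->-9; d2 -6->-9) — executes, giving 0.
  d5: a read changed (d3 3->0) — executes, giving 0.
  d6: a read changed (d1 -6->-9; d3 3->0) — executes, giving 0.
  d7: a read changed (d5 3->0) — executes, giving 0.
  d8: a read changed (d7 -3->0; d2 -6->-9) — executes, giving -9 — identical to its old value.
  d9: a read changed (d7 -3->0; d6 -18->0) — executes, giving 0.
  d10: a read changed (d1 -6->-9) — executes, giving -9 — identical to its old value.
  d11: a read changed (d5 3->0) — executes, giving -9.
  d16: dirty, but its reads are unchanged (d10 unchanged, s1 unchanged); cached -9 stands.
  d18: a read changed (d1 -6->-9) — executes, giving -9.
  d19: dirty, but its reads are unchanged (d16 unchanged); cached 9 stands.
  d20: a read changed (d18 -6->-9) — executes, giving -9.
  d21: a read changed (d9 -18->0; d6 -18->0) — executes, giving 0 — identical to its old value.
  d22: a read changed (d11 -6->-9) — executes, giving -9.
  d23: a read changed (d20 -6->-9; d22 -6->-9) — executes, giving -9.

Note where the cutoff bites: d16 is checked, finds nothing changed, and keeps its cache.

The edit dirties: d1, d2, d3, d5, d6, d7, d8, d9, d10, d11, d16, d18, d19, d20, d21, d22, d23.
15 derived signals run: d1, d2, d3, d5, d6, d7, d8, d9, d10, d11, d18, d20, d21, d22, d23.
Cache hits after checking: d16, d19.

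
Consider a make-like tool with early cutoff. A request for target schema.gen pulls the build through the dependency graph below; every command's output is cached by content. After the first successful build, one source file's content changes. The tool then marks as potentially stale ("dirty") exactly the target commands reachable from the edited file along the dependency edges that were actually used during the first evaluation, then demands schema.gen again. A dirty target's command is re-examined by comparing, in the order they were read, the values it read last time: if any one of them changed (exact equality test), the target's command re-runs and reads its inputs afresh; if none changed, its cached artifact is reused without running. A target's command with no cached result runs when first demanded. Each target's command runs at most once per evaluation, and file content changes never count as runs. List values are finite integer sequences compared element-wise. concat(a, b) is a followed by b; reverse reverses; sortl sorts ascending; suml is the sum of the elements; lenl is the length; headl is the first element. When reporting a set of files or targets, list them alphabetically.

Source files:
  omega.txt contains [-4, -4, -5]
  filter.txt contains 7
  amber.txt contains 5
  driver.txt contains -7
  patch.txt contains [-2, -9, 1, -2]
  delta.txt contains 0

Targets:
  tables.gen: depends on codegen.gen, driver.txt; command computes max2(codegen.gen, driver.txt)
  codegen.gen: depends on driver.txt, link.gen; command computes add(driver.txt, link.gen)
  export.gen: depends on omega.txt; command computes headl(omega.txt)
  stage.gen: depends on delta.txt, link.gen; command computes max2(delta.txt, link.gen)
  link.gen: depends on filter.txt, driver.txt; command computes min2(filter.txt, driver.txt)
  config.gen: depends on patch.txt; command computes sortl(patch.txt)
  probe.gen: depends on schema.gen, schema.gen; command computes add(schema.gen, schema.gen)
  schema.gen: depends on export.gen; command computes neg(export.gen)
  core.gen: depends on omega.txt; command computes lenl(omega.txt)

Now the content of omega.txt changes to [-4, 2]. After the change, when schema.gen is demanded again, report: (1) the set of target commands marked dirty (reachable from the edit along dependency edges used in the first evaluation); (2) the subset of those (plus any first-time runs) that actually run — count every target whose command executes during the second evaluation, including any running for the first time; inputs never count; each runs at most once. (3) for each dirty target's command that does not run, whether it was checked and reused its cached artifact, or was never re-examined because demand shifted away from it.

First demand of the output computes:
  export.gen = headl([-4, -4, -5]) = -4
  schema.gen = neg(-4) = 4

After the edit, cleaning proceeds:
  export.gen: a read changed (omega.txt [-4, -4, -5]->[-4, 2]) — executes, giving -4 — identical to its old value.
  schema.gen: dirty, but its reads are unchanged (export.gen unchanged); cached 4 stands.

Note the absorption at export.gen: it re-runs yet its value is the same, leaving the output's value untouched.

The edit dirties: export.gen, schema.gen.
1 target commands run: export.gen.
Cache hits after checking: schema.gen.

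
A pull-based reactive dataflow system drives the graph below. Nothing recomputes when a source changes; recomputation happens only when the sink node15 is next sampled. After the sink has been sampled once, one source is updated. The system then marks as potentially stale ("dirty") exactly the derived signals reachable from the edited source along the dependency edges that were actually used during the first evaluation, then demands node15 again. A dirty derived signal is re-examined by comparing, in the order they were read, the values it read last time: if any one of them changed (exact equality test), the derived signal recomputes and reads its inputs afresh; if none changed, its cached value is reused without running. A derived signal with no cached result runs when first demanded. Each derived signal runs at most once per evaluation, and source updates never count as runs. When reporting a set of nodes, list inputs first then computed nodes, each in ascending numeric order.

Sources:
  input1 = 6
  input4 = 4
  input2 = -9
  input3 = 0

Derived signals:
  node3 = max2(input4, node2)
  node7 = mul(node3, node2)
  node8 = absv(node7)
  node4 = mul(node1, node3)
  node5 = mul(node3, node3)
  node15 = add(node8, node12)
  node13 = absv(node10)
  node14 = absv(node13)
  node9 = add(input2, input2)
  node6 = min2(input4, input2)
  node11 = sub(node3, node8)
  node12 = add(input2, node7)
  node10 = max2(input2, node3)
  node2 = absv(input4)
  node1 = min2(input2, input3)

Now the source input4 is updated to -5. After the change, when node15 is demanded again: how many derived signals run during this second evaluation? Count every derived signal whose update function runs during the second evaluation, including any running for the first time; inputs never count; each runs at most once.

Derived signals that run: node2, node3, node7, node8, node12, node15 — 6 in total.

First evaluation (everything demanded from the output):
  node2 = absv(4) = 4
  node3 = max2(4, 4) = 4
  node7 = mul(4, 4) = 16
  node8 = absv(16) = 16
  node12 = add(-9, 16) = 7
  node15 = add(16, 7) = 23

Propagation after the edit:
  node2: runs — input4 4->-5; result 5.
  node3: runs — input4 4->-5; node2 4->5; result 5.
  node7: runs — node3 4->5; node2 4->5; result 25.
  node8: runs — node7 16->25; result 25.
  node12: runs — node7 16->25; result 16.
  node15: runs — node8 16->25; node12 7->16; result 41.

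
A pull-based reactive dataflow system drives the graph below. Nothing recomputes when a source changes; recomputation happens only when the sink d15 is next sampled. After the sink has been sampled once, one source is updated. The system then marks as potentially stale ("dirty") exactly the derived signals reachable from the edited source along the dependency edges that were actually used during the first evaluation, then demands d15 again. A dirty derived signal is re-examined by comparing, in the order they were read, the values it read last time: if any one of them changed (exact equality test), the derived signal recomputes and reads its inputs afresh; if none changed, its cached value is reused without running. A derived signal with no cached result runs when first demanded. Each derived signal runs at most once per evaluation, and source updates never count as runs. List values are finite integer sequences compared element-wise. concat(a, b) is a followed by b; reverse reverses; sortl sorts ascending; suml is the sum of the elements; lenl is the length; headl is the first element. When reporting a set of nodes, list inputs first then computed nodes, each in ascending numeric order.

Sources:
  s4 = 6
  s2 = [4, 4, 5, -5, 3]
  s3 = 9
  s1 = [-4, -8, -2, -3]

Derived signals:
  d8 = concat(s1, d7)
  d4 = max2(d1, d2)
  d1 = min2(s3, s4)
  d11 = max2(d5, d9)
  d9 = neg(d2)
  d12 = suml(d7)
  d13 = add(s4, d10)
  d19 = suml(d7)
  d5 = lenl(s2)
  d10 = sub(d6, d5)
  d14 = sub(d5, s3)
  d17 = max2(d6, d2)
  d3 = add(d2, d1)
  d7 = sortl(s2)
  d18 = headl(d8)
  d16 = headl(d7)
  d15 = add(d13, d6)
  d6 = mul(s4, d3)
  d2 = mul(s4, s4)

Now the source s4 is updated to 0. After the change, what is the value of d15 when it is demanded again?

First evaluation (everything demanded from the output):
  d1 = min2(9, 6) = 6
  d2 = mul(6, 6) = 36
  d3 = add(36, 6) = 42
  d5 = lenl([4, 4, 5, -5, 3]) = 5
  d6 = mul(6, 42) = 252
  d10 = sub(252, 5) = 247
  d13 = add(6, 247) = 253
  d15 = add(253, 252) = 505

Propagation after the edit:
  d1: runs — s4 6->0; result 0.
  d2: runs — s4 6->0; s4 6->0; result 0.
  d3: runs — d2 36->0; d1 6->0; result 0.
  d6: runs — s4 6->0; d3 42->0; result 0.
  d10: runs — d6 252->0; result -5.
  d13: runs — s4 6->0; d10 247->-5; result -5.
  d15: runs — d13 253->-5; d6 252->0; result -5.

New value of d15: -5.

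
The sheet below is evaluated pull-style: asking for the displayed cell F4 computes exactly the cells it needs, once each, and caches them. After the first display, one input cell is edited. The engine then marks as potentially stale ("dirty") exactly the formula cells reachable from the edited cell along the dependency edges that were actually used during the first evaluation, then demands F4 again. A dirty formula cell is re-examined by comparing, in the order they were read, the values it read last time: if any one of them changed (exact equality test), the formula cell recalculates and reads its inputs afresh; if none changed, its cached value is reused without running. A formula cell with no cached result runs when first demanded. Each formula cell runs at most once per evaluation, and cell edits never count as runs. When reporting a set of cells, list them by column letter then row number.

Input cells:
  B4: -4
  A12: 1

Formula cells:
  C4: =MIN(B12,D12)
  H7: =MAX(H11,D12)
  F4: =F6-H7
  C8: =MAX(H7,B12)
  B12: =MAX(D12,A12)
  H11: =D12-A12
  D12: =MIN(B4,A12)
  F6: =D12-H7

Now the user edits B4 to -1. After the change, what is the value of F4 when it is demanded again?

Demanding F4 again yields 1.

First demand of the output computes:
  D12 = MIN(-4, 1) = -4
  H11 = -4 - 1 = -5
  H7 = MAX(-5, -4) = -4
  F6 = -4 - -4 = 0
  F4 = 0 - -4 = 4

After the edit, cleaning proceeds:
  D12: a read changed (B4 -4->-1) — executes, giving -1.
  H11: a read changed (D12 -4->-1) — executes, giving -2.
  H7: a read changed (H11 -5->-2; D12 -4->-1) — executes, giving -1.
  F6: a read changed (D12 -4->-1; H7 -4->-1) — executes, giving 0 — identical to its old value.
  F4: a read changed (H7 -4->-1) — executes, giving 1.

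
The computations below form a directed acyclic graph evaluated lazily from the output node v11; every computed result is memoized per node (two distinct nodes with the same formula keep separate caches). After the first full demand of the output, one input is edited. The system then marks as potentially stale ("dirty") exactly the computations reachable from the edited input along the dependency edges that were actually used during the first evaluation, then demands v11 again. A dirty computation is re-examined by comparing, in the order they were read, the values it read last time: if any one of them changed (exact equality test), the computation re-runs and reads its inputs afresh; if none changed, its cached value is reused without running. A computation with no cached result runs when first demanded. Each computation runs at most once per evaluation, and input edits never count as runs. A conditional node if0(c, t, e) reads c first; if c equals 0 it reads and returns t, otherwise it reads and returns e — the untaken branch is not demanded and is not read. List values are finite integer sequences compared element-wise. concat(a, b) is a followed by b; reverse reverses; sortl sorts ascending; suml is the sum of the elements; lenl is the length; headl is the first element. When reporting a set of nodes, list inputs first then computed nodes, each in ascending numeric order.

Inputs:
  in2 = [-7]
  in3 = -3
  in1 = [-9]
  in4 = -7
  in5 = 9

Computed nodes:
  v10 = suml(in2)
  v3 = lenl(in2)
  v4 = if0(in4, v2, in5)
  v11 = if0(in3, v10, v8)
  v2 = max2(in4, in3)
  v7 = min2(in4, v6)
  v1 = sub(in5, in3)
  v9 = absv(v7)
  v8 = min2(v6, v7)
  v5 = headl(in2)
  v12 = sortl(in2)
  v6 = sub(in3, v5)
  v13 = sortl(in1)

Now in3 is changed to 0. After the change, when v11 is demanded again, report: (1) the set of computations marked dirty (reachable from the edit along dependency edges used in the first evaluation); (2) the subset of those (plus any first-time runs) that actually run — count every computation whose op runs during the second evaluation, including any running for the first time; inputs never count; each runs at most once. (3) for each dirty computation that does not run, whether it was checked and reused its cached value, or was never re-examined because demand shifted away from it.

The edit dirties: v6, v7, v8, v11.
2 computations run: v10, v11.
Unvisited dirty nodes (no longer demanded): v6, v7, v8.
Note the branch switch — demand abandons v6, v7, v8, which are never re-examined.

First demand of the output computes:
  v5 = headl([-7]) = -7
  v6 = sub(-3, -7) = 4
  v7 = min2(-7, 4) = -7
  v8 = min2(4, -7) = -7
  v11 = if0(in3=-3 -> else branch v8) = -7

After the edit, cleaning proceeds:
  v6: stays stale; no demand reaches it after the flip.
  v7: stays stale; no demand reaches it after the flip.
  v8: stays stale; no demand reaches it after the flip.
  v10: had never run; runs now, result -7.
  v11: a read changed (in3 -3->0) — executes, giving -7 — identical to its old value.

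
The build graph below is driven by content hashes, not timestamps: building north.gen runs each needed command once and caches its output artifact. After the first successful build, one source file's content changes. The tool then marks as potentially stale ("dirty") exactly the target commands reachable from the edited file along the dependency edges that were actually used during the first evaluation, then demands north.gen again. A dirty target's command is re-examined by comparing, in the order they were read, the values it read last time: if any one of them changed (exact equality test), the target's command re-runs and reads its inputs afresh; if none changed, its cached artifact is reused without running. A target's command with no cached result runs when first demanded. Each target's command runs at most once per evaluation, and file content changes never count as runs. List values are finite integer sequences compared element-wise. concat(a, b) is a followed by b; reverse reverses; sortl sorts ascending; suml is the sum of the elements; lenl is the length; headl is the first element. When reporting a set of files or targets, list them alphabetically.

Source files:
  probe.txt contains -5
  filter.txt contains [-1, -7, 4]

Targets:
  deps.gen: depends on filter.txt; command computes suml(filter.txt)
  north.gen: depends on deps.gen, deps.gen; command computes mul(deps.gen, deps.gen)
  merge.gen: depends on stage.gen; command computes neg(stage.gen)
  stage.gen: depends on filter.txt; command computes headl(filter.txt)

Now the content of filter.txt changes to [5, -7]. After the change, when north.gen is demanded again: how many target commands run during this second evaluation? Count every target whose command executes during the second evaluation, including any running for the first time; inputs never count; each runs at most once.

Initial pass — values computed on the first demand:
  deps.gen = suml([-1, -7, 4]) = -4
  north.gen = mul(-4, -4) = 16

Second demand — change propagation:
  deps.gen: re-runs because filter.txt [-1, -7, 4]->[5, -7]; new result -2.
  north.gen: re-runs because deps.gen -4->-2; deps.gen -4->-2; new result 4.

Run set: deps.gen, north.gen (2 run).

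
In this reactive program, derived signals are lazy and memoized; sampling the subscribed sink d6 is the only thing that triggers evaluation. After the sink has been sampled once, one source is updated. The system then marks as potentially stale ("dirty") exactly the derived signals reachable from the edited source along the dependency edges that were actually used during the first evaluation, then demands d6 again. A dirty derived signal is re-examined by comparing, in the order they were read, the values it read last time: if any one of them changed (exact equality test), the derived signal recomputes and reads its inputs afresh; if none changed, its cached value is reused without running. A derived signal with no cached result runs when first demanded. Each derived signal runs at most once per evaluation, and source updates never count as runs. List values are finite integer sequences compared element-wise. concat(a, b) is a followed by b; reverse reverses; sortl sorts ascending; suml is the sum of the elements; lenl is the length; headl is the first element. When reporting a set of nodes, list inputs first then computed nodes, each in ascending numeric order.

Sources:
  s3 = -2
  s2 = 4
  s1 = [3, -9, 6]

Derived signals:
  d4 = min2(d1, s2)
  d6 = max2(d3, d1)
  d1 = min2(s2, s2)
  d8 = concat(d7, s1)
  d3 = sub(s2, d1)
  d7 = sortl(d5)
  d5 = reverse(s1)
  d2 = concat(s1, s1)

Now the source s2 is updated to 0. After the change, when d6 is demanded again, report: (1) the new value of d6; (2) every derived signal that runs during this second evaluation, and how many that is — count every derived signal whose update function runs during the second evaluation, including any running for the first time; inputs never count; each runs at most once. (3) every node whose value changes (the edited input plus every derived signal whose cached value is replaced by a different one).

First demand of the output computes:
  d1 = min2(4, 4) = 4
  d3 = sub(4, 4) = 0
  d6 = max2(0, 4) = 4

After the edit, cleaning proceeds:
  d1: a read changed (s2 4->0; s2 4->0) — executes, giving 0.
  d3: a read changed (s2 4->0; d1 4->0) — executes, giving 0 — identical to its old value.
  d6: a read changed (d1 4->0) — executes, giving 0.

Demanding d6 again yields 0.
3 derived signals run: d1, d3, d6.
The nodes whose values change: s2, d1, d6.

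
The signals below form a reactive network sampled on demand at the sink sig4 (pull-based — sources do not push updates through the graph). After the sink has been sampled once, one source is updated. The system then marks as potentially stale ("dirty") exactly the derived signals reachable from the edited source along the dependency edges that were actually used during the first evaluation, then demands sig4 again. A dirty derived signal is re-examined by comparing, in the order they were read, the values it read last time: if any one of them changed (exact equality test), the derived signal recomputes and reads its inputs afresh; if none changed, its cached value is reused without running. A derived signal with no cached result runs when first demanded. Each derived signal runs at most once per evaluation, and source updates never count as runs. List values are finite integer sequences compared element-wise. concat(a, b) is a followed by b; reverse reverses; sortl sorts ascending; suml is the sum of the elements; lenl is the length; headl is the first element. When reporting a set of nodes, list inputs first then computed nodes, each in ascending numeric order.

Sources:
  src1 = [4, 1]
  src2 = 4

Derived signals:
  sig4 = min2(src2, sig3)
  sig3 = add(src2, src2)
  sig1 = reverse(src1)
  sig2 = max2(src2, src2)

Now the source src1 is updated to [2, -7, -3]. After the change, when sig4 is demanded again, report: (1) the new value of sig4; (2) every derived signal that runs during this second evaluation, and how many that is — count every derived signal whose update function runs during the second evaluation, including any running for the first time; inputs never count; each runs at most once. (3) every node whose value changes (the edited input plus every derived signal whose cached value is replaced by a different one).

sig4 now evaluates to 4.
Run set: none (0 run).
Changed values: src1.
The important point: nothing the output needs ever reads src1, so the edit is invisible to it.

Initial pass — values computed on the first demand:
  sig3 = add(4, 4) = 8
  sig4 = min2(4, 8) = 4

Second demand — change propagation:
  no demanded computation ever read src1, so the edit dirties nothing and nothing runs.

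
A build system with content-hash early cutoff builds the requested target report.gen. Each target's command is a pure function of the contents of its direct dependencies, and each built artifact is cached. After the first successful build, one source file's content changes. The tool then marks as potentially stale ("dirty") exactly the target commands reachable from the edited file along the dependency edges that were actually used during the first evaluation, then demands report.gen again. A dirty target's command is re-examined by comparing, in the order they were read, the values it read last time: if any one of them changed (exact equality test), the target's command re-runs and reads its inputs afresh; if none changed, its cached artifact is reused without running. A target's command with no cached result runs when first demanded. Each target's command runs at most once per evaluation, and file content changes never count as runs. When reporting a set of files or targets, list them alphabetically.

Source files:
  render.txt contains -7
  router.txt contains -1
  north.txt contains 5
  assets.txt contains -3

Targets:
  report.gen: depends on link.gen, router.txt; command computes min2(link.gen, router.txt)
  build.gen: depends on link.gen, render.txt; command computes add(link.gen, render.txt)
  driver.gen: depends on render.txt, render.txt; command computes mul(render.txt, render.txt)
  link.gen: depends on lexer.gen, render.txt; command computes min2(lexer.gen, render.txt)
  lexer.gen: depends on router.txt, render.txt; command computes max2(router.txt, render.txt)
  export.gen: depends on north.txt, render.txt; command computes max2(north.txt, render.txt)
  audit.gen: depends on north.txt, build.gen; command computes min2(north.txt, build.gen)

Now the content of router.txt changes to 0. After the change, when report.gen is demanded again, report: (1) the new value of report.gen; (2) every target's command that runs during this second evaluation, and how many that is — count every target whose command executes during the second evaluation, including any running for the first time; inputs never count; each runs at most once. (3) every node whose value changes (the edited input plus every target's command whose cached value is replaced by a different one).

First evaluation (everything demanded from the output):
  lexer.gen = max2(-1, -7) = -1
  link.gen = min2(-1, -7) = -7
  report.gen = min2(-7, -1) = -7

Propagation after the edit:
  lexer.gen: runs — router.txt -1->0; result 0.
  link.gen: runs — lexer.gen -1->0; result -7 (same value as before).
  report.gen: runs — router.txt -1->0; result -7 (same value as before).

New value of report.gen: -7.
Target commands that run: lexer.gen, link.gen, report.gen — 3 in total.
Values that change: lexer.gen, router.txt.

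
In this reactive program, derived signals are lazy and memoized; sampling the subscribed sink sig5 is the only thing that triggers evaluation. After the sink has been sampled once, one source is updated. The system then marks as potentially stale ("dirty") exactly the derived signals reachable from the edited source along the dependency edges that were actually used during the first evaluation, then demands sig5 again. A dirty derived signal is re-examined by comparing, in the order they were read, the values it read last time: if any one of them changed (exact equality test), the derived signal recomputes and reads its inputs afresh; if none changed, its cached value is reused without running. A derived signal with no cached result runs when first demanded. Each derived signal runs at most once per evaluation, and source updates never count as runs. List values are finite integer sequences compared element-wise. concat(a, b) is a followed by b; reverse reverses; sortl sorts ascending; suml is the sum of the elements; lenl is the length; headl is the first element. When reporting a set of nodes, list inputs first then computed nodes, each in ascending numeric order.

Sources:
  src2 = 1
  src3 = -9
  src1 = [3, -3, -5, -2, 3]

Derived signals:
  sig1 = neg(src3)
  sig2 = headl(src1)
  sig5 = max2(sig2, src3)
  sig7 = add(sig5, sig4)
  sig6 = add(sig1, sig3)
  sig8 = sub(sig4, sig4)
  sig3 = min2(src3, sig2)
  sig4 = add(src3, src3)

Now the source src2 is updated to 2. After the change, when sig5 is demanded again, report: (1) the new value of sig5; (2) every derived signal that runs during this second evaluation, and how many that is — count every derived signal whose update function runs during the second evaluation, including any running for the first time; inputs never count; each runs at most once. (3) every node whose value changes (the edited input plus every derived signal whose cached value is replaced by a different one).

First demand of the output computes:
  sig2 = headl([3, -3, -5, -2, 3]) = 3
  sig5 = max2(3, -9) = 3

After the edit, cleaning proceeds:
  no node depends on src2 at all; the second demand re-runs nothing.

Note the shortcut — nothing in the graph depends on src2 at all, so no recomputation happens.

Demanding sig5 again yields 3.
0 derived signals run: none.
The nodes whose values change: src2.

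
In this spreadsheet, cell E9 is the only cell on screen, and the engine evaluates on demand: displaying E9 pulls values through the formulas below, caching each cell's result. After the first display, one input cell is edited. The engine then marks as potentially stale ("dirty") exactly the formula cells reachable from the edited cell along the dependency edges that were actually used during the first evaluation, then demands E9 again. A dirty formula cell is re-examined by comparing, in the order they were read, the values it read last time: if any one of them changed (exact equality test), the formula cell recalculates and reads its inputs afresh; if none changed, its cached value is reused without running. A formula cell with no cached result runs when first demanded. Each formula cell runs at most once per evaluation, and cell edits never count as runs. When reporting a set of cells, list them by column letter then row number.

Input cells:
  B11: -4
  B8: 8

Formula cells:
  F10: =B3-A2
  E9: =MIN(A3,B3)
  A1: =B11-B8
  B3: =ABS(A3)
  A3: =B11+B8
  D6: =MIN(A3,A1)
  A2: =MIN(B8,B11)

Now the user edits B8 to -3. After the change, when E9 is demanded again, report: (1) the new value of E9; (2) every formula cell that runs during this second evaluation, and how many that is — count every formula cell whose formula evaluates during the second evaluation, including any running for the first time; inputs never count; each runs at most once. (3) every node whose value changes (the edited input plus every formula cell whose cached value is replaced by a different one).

E9 now evaluates to -7.
Run set: A3, B3, E9 (3 run).
Changed values: A3, B3, B8, E9.

Initial pass — values computed on the first demand:
  A3 = -4 + 8 = 4
  B3 = ABS(4) = 4
  E9 = MIN(4, 4) = 4

Second demand — change propagation:
  A3: re-runs because B8 8->-3; new result -7.
  B3: re-runs because A3 4->-7; new result 7.
  E9: re-runs because A3 4->-7; B3 4->7; new result -7.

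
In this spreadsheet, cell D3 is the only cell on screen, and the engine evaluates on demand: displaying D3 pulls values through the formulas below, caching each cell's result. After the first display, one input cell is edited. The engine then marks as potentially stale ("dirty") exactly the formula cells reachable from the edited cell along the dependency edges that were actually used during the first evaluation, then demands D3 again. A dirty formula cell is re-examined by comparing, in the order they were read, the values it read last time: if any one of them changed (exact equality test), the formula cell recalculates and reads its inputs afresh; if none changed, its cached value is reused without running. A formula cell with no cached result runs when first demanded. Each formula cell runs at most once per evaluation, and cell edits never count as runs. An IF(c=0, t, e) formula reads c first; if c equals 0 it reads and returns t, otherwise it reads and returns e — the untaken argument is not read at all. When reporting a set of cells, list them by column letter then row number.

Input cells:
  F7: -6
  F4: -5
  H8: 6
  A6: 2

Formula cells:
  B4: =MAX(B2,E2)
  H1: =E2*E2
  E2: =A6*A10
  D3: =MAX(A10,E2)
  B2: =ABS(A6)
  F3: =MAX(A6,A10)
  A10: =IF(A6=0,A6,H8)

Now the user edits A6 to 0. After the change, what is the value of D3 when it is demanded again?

Initial pass — values computed on the first demand:
  A10 = IF(A6=0: A6=2 -> else branch H8) = 6
  E2 = 2 * 6 = 12
  D3 = MAX(6, 12) = 12

Second demand — change propagation:
  A10: re-runs because A6 2->0; new result 0.
  E2: re-runs because A6 2->0; A10 6->0; new result 0.
  D3: re-runs because A10 6->0; E2 12->0; new result 0.

D3 now evaluates to 0.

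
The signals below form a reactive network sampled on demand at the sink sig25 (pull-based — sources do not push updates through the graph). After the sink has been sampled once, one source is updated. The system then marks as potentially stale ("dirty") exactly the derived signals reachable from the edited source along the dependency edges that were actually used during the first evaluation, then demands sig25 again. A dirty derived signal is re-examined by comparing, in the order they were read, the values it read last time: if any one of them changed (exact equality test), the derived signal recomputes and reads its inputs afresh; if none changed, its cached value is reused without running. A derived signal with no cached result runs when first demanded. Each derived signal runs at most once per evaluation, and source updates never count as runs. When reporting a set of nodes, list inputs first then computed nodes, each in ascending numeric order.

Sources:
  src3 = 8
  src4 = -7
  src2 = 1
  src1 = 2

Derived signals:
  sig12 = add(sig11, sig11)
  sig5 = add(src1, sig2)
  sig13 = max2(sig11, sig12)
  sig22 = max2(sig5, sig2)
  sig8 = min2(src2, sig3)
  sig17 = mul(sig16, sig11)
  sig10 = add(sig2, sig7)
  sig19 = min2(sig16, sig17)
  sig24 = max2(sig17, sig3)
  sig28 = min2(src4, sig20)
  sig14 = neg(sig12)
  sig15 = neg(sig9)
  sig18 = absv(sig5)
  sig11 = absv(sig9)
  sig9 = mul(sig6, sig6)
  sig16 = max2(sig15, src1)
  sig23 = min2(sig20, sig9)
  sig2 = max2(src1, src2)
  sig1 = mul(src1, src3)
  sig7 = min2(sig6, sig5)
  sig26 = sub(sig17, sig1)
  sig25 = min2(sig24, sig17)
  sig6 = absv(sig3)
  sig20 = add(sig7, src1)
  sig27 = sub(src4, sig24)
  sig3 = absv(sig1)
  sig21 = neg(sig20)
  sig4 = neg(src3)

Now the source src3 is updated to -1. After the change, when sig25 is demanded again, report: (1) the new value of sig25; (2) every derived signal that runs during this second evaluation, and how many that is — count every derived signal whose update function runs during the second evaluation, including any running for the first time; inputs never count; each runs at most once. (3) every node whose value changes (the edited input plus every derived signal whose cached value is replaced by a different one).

Initial pass — values computed on the first demand:
  sig1 = mul(2, 8) = 16
  sig3 = absv(16) = 16
  sig6 = absv(16) = 16
  sig9 = mul(16, 16) = 256
  sig11 = absv(256) = 256
  sig15 = neg(256) = -256
  sig16 = max2(-256, 2) = 2
  sig17 = mul(2, 256) = 512
  sig24 = max2(512, 16) = 512
  sig25 = min2(512, 512) = 512

Second demand — change propagation:
  sig1: re-runs because src3 8->-1; new result -2.
  sig3: re-runs because sig1 16->-2; new result 2.
  sig6: re-runs because sig3 16->2; new result 2.
  sig9: re-runs because sig6 16->2; sig6 16->2; new result 4.
  sig11: re-runs because sig9 256->4; new result 4.
  sig15: re-runs because sig9 256->4; new result -4.
  sig16: re-runs because sig15 -256->-4; new result 2 (unchanged).
  sig17: re-runs because sig11 256->4; new result 8.
  sig24: re-runs because sig17 512->8; sig3 16->2; new result 8.
  sig25: re-runs because sig24 512->8; sig17 512->8; new result 8.

sig25 now evaluates to 8.
Run set: sig1, sig3, sig6, sig9, sig11, sig15, sig16, sig17, sig24, sig25 (10 run).
Changed values: src3, sig1, sig3, sig6, sig9, sig11, sig15, sig17, sig24, sig25.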